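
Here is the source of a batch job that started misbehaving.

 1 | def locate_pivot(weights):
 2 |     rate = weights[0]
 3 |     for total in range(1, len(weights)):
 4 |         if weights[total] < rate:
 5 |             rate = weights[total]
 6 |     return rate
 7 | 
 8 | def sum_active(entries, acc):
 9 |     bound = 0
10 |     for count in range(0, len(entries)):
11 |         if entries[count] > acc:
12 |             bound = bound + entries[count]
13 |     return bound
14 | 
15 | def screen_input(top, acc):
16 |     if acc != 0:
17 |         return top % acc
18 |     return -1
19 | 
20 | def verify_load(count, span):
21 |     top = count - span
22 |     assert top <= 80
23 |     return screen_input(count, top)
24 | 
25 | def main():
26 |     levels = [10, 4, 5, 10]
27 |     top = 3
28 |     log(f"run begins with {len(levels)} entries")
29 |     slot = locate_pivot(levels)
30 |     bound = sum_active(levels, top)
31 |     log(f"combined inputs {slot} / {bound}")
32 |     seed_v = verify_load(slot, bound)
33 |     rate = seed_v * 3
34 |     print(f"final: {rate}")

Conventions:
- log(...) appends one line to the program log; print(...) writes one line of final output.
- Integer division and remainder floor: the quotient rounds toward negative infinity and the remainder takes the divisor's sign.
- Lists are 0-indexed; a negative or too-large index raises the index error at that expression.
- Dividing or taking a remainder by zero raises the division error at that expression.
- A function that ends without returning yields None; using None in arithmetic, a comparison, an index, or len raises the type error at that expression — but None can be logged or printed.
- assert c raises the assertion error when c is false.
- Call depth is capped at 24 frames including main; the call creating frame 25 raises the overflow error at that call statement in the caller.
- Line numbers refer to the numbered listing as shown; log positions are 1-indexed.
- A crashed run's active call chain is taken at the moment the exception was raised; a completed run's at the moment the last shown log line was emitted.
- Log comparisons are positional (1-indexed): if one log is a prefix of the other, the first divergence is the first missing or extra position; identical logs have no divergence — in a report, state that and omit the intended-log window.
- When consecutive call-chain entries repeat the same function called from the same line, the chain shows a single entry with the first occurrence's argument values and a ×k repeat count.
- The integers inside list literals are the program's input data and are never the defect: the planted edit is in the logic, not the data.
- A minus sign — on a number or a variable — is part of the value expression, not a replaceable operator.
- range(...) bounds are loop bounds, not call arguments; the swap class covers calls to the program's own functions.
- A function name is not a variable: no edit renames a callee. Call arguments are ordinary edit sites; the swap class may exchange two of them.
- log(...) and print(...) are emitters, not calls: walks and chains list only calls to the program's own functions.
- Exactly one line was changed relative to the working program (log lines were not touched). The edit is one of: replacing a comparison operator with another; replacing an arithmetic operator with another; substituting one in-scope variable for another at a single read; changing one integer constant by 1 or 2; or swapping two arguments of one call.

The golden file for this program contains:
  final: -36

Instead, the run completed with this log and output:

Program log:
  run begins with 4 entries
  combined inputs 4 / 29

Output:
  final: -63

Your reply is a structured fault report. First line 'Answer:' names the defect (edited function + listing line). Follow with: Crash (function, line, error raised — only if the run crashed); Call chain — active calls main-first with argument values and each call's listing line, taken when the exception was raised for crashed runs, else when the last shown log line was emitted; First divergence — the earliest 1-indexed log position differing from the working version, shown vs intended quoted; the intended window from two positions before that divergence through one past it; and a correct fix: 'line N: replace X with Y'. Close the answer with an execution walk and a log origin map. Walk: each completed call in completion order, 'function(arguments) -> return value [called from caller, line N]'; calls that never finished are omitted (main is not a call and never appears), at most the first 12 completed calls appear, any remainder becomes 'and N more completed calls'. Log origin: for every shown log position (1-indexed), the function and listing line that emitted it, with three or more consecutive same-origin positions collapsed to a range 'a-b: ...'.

Answer: the defect is in main at line 27.
Key fact: The earliest visible damage is log position 2 — 'combined inputs 4 / 29' rather than the intended 'combined inputs 4 / 20'.
Call chain: main.
First divergence: position 2; shown 'combined inputs 4 / 29' vs intended 'combined inputs 4 / 20'.
Intended log window:
  1: run begins with 4 entries
  2: combined inputs 4 / 20
Execution walk:
  locate_pivot([10, 4, 5, 10]) -> 4  [called from main, line 29]
  sum_active([10, 4, 5, 10], 3) -> 29  [called from main, line 30]
  screen_input(4, -25) -> -21  [called from verify_load, line 23]
  verify_load(4, 29) -> -21  [called from main, line 32]
Log line origins:
  1 — main, line 28
  2 — main, line 31
A correct fix: line 27: replace `3` with `5`.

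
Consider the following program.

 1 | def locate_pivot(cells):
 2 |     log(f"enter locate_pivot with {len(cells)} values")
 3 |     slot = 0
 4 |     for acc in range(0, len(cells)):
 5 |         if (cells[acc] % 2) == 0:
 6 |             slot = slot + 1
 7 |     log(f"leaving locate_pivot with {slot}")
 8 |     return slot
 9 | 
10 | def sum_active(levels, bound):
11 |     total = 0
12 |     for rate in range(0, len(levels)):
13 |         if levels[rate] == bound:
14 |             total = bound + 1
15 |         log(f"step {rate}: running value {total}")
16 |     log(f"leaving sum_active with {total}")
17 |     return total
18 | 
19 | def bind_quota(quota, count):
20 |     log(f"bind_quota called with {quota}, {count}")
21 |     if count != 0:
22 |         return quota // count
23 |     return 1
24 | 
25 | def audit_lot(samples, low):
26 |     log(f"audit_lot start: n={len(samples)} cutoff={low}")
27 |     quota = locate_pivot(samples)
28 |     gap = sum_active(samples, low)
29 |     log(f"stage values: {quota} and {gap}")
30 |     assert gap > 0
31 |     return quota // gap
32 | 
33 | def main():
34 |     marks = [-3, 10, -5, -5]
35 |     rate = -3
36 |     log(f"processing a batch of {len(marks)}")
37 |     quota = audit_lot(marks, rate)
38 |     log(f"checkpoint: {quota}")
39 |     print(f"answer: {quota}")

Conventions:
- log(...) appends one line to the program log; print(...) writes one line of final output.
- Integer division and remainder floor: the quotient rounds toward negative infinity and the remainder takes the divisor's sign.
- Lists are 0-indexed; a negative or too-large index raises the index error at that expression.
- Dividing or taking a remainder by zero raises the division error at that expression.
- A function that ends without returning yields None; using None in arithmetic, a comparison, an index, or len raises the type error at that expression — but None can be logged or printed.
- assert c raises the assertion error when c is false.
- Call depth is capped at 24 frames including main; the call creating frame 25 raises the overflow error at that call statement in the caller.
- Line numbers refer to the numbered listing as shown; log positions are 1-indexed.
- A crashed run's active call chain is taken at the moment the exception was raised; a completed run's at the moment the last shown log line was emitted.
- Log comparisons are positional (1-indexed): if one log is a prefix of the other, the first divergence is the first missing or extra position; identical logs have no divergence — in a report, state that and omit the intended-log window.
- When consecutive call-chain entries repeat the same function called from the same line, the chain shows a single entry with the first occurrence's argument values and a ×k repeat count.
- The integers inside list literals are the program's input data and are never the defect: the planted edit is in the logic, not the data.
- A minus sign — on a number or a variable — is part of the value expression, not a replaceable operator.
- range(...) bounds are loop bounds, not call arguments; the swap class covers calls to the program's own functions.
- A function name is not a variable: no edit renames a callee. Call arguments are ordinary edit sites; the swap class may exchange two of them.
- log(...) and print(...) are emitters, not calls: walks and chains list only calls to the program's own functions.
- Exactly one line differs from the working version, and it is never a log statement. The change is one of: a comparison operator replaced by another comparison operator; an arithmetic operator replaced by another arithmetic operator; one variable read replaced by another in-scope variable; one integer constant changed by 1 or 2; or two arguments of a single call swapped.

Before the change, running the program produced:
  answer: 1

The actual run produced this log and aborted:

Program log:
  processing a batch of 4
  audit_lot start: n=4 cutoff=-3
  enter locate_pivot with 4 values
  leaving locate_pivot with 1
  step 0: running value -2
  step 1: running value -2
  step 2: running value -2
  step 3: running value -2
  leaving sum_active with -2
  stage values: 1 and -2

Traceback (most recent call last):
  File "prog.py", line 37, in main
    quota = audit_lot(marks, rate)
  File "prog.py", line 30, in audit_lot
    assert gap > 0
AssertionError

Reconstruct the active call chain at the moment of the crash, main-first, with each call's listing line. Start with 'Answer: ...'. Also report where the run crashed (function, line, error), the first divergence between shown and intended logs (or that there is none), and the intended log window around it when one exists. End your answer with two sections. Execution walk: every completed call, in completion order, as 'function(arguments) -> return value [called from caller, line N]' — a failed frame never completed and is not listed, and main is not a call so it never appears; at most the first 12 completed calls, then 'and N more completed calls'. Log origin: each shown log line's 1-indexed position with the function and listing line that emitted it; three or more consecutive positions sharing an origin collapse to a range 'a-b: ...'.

Answer: main -> audit_lot (called at line 37).
Key observation: At log position 5 the runs split — shown 'step 0: running value -2', but the working version logs 'step 0: running value 1'.
Crash: audit_lot, line 30, AssertionError.
First divergence: position 5 — the shown line 'step 0: running value -2' should read 'step 0: running value 1'.
Intended log window:
  3: enter locate_pivot with 4 values
  4: leaving locate_pivot with 1
  5: step 0: running value 1
  6: step 1: running value 1
Execution walk:
  locate_pivot([-3, 10, -5, -5]) -> 1  [called from audit_lot, line 27]
  sum_active([-3, 10, -5, -5], -3) -> -2  [called from audit_lot, line 28]
Log origin:
  1 — main, line 36
  2 — audit_lot, line 26
  3 — locate_pivot, line 2
  4 — locate_pivot, line 7
  5-8 — sum_active, line 15
  9 — sum_active, line 16
  10 — audit_lot, line 29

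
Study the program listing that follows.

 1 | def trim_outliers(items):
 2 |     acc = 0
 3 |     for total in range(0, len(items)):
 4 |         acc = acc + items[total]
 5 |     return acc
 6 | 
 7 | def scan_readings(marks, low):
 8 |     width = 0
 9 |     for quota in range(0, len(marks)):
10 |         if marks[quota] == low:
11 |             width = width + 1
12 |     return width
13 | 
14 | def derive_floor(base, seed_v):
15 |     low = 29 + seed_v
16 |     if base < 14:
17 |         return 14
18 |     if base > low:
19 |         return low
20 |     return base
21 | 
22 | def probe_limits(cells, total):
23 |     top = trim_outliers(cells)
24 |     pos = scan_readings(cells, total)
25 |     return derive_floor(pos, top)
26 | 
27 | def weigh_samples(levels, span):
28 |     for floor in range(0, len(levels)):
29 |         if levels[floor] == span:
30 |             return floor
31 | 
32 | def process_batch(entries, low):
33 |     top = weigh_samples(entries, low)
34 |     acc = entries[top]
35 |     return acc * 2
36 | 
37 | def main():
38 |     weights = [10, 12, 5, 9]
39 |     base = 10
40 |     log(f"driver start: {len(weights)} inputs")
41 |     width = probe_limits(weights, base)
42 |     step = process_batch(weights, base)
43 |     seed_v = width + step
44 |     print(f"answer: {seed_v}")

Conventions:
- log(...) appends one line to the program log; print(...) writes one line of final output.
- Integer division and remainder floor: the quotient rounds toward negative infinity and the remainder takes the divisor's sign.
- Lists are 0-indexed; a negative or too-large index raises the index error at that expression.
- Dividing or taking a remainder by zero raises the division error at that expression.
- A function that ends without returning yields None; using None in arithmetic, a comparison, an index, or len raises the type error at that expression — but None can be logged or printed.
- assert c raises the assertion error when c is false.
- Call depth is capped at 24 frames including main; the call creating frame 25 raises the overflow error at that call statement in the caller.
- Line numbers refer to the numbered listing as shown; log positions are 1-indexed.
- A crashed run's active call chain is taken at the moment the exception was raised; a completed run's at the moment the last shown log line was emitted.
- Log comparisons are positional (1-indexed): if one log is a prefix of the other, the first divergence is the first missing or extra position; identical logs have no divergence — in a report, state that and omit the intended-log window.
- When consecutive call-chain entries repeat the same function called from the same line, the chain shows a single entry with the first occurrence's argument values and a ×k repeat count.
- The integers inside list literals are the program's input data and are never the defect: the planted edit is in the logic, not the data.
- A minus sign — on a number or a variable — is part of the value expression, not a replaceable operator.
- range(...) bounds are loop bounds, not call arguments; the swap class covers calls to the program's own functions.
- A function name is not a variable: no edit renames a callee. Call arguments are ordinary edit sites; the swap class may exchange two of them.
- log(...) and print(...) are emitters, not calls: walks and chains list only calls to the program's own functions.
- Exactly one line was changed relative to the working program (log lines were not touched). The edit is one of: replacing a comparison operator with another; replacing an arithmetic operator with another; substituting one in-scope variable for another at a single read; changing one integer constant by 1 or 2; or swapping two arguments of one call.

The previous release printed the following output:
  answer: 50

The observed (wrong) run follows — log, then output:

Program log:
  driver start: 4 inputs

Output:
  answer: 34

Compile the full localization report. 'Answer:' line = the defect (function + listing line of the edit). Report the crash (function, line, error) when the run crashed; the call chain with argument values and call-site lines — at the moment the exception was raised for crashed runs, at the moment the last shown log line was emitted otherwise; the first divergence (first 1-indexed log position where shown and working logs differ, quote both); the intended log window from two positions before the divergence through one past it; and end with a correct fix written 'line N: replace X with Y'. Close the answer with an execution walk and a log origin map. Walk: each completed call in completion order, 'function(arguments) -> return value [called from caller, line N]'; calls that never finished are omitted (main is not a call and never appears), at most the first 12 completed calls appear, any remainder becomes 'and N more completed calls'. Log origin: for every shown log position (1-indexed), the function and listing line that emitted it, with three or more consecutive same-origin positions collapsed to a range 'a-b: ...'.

Answer: the defect is in probe_limits at line 25.
The tell: The logs agree in full; only the final output differs.
Call chain: main.
First divergence: none; the two logs match at every position.
Execution walk:
  trim_outliers([10, 12, 5, 9]) -> 36  [called from probe_limits, line 23]
  scan_readings([10, 12, 5, 9], 10) -> 1  [called from probe_limits, line 24]
  derive_floor(1, 36) -> 14  [called from probe_limits, line 25]
  probe_limits([10, 12, 5, 9], 10) -> 14  [called from main, line 41]
  weigh_samples([10, 12, 5, 9], 10) -> 0  [called from process_batch, line 33]
  process_batch([10, 12, 5, 9], 10) -> 20  [called from main, line 42]
Log line origins:
  1 — main, line 40
A correct fix: line 25: replace `derive_floor(pos, top)` with `derive_floor(top, pos)`.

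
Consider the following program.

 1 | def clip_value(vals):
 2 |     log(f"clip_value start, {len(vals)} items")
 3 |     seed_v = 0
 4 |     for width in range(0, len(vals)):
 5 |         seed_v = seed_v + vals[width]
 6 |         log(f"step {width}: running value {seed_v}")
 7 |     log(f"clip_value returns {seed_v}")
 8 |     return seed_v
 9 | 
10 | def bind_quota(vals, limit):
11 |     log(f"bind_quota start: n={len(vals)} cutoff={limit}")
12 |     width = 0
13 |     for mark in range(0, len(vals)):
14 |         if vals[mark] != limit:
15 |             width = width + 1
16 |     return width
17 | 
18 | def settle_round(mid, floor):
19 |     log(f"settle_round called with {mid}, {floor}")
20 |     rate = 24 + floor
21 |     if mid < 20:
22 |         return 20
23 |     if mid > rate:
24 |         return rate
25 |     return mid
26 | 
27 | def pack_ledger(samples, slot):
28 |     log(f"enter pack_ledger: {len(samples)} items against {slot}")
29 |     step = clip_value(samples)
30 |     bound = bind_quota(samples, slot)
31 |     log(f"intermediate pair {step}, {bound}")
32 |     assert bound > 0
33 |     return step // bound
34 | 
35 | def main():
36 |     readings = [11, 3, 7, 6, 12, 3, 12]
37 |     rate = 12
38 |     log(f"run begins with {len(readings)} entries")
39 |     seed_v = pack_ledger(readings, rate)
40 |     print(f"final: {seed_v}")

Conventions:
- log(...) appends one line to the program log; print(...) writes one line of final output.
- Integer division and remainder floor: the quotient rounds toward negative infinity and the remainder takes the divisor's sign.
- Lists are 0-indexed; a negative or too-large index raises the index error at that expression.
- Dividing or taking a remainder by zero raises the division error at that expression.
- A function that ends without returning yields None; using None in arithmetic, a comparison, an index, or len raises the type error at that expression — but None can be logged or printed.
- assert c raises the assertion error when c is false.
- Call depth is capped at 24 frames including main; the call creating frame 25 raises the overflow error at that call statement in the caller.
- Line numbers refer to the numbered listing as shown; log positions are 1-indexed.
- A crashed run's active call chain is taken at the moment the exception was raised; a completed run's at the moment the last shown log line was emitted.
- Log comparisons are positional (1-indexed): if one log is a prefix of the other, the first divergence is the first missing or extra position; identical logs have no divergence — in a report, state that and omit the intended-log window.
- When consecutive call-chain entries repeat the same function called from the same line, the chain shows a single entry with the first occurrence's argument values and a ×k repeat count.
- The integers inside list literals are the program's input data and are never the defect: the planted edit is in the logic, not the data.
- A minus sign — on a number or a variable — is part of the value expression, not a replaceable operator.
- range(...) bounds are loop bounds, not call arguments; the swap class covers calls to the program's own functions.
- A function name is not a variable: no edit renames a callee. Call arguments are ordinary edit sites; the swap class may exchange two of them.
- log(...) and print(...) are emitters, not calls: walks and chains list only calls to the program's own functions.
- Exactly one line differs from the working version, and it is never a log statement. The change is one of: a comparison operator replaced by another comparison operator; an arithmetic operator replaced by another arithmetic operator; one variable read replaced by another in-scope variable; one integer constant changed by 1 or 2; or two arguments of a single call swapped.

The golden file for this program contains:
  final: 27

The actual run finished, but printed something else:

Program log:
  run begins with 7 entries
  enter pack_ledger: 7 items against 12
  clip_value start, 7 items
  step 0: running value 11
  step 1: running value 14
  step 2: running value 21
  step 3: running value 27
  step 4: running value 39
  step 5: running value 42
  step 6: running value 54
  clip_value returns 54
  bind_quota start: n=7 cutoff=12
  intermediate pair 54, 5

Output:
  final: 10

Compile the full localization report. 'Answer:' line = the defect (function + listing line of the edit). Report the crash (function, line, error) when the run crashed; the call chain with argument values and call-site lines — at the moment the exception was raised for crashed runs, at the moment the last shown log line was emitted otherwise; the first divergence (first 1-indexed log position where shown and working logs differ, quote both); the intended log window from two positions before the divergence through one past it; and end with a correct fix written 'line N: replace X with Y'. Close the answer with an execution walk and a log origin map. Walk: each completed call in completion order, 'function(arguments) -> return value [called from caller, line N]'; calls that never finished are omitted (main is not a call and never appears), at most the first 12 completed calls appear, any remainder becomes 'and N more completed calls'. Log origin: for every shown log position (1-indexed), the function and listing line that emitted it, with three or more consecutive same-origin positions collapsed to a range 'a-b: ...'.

Answer: the defect is in bind_quota at line 14.
The tell: Position 13 is the first bad log line: 'intermediate pair 54, 5' should read 'intermediate pair 54, 2'.
Call chain: main -> pack_ledger([11, 3, 7, 6, 12, 3, 12], 12) (called at line 39).
First divergence: at position 13 the run shows 'intermediate pair 54, 5' where the working version logs 'intermediate pair 54, 2'.
Intended log window:
  11: clip_value returns 54
  12: bind_quota start: n=7 cutoff=12
  13: intermediate pair 54, 2
Execution walk:
  clip_value([11, 3, 7, 6, 12, 3, 12]) -> 54  [called from pack_ledger, line 29]
  bind_quota([11, 3, 7, 6, 12, 3, 12], 12) -> 5  [called from pack_ledger, line 30]
  pack_ledger([11, 3, 7, 6, 12, 3, 12], 12) -> 10  [called from main, line 39]
Origin of each log line:
  1: from main, line 38
  2: from pack_ledger, line 28
  3: from clip_value, line 2
  4-10: from clip_value, line 6
  11: from clip_value, line 7
  12: from bind_quota, line 11
  13: from pack_ledger, line 31
A correct fix: line 14: replace `!=` with `==`.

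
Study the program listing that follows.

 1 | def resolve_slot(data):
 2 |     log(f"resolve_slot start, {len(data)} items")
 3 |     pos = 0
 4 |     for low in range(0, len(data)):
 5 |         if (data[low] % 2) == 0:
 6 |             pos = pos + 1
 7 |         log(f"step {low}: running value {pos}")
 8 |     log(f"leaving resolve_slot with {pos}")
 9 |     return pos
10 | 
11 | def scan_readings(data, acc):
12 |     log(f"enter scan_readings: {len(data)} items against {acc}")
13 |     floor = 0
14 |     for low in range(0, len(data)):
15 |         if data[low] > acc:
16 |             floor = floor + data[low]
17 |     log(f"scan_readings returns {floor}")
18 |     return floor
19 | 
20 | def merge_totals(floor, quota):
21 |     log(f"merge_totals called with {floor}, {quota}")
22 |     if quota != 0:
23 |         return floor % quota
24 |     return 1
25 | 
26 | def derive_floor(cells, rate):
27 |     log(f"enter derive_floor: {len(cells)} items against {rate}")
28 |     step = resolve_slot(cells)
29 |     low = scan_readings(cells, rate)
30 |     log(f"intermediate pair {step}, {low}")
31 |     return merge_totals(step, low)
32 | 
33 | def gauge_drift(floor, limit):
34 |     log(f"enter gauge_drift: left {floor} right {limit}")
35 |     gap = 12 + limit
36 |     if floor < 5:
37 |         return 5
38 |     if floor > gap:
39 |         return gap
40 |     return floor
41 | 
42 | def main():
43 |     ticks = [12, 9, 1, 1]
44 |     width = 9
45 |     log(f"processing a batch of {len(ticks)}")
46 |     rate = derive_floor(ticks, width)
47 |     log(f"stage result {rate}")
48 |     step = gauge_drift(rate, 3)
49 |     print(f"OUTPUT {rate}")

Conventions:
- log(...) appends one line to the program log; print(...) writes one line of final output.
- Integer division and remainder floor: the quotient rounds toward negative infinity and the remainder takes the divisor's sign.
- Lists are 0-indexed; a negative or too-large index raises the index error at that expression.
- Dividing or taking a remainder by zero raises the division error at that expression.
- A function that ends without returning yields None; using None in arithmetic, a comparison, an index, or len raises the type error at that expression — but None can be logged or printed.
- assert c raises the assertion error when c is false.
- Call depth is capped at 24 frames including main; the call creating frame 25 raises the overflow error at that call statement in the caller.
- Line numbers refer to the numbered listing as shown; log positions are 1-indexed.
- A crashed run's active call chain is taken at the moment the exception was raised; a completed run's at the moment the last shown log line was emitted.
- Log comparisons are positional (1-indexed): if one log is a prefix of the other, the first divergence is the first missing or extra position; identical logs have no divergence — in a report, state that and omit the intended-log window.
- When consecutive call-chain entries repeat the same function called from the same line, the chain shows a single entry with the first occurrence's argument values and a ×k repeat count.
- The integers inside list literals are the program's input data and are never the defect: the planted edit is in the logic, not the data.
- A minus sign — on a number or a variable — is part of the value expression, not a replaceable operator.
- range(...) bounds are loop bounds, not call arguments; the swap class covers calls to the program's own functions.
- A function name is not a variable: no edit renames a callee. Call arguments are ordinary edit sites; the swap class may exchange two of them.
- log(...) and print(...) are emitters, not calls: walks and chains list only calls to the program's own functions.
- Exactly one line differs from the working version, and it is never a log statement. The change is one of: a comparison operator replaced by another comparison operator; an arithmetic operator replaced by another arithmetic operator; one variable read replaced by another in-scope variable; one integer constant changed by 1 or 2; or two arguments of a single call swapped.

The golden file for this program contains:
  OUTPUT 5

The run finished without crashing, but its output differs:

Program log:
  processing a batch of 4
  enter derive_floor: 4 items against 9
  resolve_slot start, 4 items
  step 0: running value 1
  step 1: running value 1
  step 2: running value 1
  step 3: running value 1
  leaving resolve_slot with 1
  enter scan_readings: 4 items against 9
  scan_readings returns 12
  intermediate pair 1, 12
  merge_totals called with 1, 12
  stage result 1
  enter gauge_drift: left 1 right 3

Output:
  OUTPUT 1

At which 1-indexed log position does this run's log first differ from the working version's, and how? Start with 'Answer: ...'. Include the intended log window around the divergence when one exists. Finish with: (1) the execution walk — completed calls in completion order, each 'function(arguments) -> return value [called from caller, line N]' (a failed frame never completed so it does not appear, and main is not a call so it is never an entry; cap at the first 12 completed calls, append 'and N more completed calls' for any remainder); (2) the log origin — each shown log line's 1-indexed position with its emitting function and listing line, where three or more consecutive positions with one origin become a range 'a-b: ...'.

Answer: none (the log streams are identical).
Execution walk:
  resolve_slot([12, 9, 1, 1]) -> 1  [called from derive_floor, line 28]
  scan_readings([12, 9, 1, 1], 9) -> 12  [called from derive_floor, line 29]
  merge_totals(1, 12) -> 1  [called from derive_floor, line 31]
  derive_floor([12, 9, 1, 1], 9) -> 1  [called from main, line 46]
  gauge_drift(1, 3) -> 5  [called from main, line 48]
Log line origins:
  1: logged in main at line 45
  2: logged in derive_floor at line 27
  3: logged in resolve_slot at line 2
  4-7: logged in resolve_slot at line 7
  8: logged in resolve_slot at line 8
  9: logged in scan_readings at line 12
  10: logged in scan_readings at line 17
  11: logged in derive_floor at line 30
  12: logged in merge_totals at line 21
  13: logged in main at line 47
  14: logged in gauge_drift at line 34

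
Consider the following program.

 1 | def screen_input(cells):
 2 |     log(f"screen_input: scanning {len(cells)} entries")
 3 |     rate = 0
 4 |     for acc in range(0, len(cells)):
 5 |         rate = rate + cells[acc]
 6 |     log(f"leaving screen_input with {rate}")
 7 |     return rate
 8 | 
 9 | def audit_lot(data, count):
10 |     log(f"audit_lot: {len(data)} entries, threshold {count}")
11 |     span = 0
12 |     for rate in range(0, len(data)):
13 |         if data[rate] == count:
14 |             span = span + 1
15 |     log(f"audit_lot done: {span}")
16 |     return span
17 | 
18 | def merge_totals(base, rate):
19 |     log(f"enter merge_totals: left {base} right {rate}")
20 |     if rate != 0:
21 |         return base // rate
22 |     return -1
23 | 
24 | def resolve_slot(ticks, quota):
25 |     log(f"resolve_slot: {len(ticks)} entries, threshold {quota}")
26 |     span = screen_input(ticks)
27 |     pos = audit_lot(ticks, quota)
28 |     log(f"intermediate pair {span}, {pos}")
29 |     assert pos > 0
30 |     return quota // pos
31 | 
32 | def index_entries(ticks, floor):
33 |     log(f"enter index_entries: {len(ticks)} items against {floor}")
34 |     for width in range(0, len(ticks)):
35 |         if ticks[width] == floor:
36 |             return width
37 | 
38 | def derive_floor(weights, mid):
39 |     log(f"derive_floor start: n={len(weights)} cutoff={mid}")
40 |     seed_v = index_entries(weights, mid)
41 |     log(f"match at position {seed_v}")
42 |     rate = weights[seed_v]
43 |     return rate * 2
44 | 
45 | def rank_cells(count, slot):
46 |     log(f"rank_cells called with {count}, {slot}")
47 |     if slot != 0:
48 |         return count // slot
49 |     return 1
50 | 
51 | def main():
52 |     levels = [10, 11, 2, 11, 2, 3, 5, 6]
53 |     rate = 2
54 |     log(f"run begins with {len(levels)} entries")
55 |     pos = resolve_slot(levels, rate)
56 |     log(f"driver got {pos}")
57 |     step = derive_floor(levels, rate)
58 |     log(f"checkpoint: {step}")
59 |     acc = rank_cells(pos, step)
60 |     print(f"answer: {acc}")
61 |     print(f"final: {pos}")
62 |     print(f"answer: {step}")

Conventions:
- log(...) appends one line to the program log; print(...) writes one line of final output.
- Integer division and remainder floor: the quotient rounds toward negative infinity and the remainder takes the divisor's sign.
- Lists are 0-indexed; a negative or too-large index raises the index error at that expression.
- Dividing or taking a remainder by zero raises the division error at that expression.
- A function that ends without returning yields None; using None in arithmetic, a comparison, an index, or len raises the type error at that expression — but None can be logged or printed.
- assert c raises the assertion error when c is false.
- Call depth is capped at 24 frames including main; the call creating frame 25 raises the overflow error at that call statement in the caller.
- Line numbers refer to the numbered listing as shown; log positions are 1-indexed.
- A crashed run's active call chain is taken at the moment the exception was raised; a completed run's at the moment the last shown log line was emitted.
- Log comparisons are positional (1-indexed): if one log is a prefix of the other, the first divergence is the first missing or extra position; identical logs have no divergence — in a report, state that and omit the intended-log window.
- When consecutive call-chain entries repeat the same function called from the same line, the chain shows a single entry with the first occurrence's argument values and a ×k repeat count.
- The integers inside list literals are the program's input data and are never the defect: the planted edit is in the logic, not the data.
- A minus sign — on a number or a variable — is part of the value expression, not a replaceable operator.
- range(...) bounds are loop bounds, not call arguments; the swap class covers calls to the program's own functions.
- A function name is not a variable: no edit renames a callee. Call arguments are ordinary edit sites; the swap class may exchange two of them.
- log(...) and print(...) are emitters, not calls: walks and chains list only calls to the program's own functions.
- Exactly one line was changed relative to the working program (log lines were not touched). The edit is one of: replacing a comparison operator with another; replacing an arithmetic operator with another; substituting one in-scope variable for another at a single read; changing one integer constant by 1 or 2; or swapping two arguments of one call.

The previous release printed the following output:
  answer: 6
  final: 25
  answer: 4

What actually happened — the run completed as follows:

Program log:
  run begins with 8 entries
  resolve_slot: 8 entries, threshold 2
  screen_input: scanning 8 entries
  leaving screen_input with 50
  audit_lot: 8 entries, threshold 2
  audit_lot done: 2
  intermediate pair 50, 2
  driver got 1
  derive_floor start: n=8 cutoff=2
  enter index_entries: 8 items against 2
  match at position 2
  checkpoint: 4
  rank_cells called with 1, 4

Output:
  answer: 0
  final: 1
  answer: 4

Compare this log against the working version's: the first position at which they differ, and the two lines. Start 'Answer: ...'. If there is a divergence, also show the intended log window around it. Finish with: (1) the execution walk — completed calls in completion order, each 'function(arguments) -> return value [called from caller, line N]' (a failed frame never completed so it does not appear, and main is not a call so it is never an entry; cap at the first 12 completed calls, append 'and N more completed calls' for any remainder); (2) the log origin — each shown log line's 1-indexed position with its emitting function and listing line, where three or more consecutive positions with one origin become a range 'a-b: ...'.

Answer: position 8 — shown 'driver got 1', intended 'driver got 25'.
Intended log window:
  6: audit_lot done: 2
  7: intermediate pair 50, 2
  8: driver got 25
  9: derive_floor start: n=8 cutoff=2
Execution walk:
  screen_input([10, 11, 2, 11, 2, 3, 5, 6]) -> 50  [called from resolve_slot, line 26]
  audit_lot([10, 11, 2, 11, 2, 3, 5, 6], 2) -> 2  [called from resolve_slot, line 27]
  resolve_slot([10, 11, 2, 11, 2, 3, 5, 6], 2) -> 1  [called from main, line 55]
  index_entries([10, 11, 2, 11, 2, 3, 5, 6], 2) -> 2  [called from derive_floor, line 40]
  derive_floor([10, 11, 2, 11, 2, 3, 5, 6], 2) -> 4  [called from main, line 57]
  rank_cells(1, 4) -> 0  [called from main, line 59]
Log line origins:
  1: from main, line 54
  2: from resolve_slot, line 25
  3: from screen_input, line 2
  4: from screen_input, line 6
  5: from audit_lot, line 10
  6: from audit_lot, line 15
  7: from resolve_slot, line 28
  8: from main, line 56
  9: from derive_floor, line 39
  10: from index_entries, line 33
  11: from derive_floor, line 41
  12: from main, line 58
  13: from rank_cells, line 46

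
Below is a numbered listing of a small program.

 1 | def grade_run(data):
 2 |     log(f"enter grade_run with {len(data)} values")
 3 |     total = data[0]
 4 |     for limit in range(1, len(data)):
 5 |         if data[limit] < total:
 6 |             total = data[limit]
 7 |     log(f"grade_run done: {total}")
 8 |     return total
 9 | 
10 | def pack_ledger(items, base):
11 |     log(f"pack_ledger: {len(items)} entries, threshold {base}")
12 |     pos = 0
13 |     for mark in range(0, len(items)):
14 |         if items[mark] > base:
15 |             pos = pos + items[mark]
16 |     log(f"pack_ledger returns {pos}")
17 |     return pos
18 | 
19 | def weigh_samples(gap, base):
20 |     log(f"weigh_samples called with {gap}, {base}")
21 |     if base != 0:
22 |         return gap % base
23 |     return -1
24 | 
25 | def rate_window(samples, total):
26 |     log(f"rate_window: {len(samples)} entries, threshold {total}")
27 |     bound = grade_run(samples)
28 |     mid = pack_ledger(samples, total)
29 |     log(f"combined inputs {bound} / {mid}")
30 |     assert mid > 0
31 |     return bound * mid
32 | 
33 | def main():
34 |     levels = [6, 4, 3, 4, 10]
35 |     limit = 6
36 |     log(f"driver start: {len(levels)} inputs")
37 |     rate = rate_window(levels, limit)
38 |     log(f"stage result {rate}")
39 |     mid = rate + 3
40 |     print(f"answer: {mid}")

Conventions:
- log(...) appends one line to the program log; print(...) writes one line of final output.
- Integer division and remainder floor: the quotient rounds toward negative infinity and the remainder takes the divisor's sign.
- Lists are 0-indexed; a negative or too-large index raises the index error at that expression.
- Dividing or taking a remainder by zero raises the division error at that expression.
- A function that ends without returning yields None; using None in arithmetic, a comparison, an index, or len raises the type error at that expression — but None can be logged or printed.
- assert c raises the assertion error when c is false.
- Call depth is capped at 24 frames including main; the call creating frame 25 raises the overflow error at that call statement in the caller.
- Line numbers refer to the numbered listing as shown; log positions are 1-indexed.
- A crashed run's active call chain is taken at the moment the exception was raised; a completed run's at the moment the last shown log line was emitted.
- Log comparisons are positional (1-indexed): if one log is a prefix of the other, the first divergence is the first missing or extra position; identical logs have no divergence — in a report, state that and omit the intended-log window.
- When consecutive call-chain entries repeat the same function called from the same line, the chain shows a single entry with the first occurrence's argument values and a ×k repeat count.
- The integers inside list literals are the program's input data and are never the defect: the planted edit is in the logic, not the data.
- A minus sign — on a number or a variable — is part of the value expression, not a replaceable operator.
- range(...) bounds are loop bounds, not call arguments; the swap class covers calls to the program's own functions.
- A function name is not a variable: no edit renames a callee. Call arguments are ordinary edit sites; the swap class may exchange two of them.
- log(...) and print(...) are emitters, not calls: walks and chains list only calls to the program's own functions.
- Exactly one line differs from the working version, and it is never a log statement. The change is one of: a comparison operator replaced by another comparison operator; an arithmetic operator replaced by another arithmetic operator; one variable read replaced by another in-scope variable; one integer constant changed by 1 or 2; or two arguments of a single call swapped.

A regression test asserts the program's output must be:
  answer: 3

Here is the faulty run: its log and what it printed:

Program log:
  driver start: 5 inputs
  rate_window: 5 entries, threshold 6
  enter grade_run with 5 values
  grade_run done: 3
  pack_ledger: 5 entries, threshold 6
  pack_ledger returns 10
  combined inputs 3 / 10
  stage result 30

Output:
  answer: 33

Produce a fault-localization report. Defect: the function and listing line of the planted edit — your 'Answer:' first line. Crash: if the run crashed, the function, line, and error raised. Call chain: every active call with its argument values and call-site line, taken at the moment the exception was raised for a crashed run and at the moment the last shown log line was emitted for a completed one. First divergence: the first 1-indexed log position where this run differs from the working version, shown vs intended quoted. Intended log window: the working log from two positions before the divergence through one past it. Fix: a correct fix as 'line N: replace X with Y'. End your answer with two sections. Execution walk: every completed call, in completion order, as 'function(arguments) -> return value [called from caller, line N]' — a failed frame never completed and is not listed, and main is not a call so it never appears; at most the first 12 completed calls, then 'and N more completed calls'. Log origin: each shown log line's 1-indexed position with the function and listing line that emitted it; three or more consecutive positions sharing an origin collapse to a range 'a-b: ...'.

Answer: the defect is in rate_window at line 31.
Core observation: Position 8 is the first bad log line: 'stage result 30' should read 'stage result 0'.
Call chain: main.
First divergence: position 8 — the shown line 'stage result 30' should read 'stage result 0'.
Intended log window:
  6: pack_ledger returns 10
  7: combined inputs 3 / 10
  8: stage result 0
Execution walk:
  grade_run([6, 4, 3, 4, 10]) -> 3  [called from rate_window, line 27]
  pack_ledger([6, 4, 3, 4, 10], 6) -> 10  [called from rate_window, line 28]
  rate_window([6, 4, 3, 4, 10], 6) -> 30  [called from main, line 37]
Origin of each log line:
  1: from main, line 36
  2: from rate_window, line 26
  3: from grade_run, line 2
  4: from grade_run, line 7
  5: from pack_ledger, line 11
  6: from pack_ledger, line 16
  7: from rate_window, line 29
  8: from main, line 38
A correct fix: line 31: replace `*` with `//`.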